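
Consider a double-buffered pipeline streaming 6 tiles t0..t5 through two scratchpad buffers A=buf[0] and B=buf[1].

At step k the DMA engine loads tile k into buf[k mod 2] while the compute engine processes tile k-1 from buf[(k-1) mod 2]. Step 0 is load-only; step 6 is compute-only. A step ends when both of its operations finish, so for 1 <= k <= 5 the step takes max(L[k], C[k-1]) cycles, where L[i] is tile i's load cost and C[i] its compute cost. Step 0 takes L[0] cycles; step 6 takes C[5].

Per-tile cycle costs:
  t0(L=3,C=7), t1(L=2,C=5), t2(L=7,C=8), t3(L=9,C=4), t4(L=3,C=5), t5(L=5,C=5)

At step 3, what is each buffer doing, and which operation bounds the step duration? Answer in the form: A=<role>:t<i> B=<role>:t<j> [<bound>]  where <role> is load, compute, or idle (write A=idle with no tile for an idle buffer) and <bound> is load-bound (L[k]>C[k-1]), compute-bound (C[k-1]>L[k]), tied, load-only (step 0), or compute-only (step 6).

k=0 load=t0/3c comp=- wait=3 total=3
k=1 load=t1/2c comp=t0/7c wait=7 total=10
k=2 load=t2/7c comp=t1/5c wait=7 total=17
k=3 load=t3/9c comp=t2/8c wait=9 total=26
k=4 load=t4/3c comp=t3/4c wait=4 total=30
k=5 load=t5/5c comp=t4/5c wait=5 total=35
k=6 load=- comp=t5/5c wait=5 total=40

step 3: A=compute:t2 B=load:t3 [load-bound]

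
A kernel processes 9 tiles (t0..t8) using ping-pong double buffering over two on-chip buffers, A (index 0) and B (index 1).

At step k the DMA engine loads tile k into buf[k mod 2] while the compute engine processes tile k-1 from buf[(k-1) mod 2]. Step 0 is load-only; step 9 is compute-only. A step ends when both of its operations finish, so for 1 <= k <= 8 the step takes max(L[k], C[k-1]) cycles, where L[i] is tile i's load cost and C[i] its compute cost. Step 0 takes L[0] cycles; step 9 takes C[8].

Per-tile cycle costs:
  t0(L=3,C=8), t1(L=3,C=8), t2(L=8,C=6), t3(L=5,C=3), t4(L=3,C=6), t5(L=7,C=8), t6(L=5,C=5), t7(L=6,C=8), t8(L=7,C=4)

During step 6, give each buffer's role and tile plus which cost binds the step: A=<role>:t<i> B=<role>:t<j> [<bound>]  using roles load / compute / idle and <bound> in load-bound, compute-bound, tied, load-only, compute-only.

  0. 3=3c; end=3; A:t0 B:-
  1. max(3,8)=8c; end=11; A:t0 B:t1
  2. max(8,8)=8c; end=19; A:t2 B:t1
  3. max(5,6)=6c; end=25; A:t2 B:t3
  4. max(3,3)=3c; end=28; A:t4 B:t3
  5. max(7,6)=7c; end=35; A:t4 B:t5
  6. max(5,8)=8c; end=43; A:t6 B:t5
  7. max(6,5)=6c; end=49; A:t6 B:t7
  8. max(7,8)=8c; end=57; A:t8 B:t7
  9. 4=4c; end=61; A:t8 B:t7

step 6: A=load:t6 B=compute:t5 [compute-bound]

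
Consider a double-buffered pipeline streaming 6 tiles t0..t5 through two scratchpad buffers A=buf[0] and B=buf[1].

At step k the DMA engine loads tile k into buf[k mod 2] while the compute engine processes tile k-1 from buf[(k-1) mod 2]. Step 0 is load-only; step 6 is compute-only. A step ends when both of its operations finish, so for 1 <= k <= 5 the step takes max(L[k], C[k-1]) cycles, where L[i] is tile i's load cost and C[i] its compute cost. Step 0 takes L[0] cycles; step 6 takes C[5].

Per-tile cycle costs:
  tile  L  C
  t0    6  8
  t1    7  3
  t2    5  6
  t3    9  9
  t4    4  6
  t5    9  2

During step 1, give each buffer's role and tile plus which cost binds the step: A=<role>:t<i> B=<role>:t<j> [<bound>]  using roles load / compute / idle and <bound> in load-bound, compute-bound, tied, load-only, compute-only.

k=0 load=t0/6c comp=- wait=6 total=6
k=1 load=t1/7c comp=t0/8c wait=8 total=14
k=2 load=t2/5c comp=t1/3c wait=5 total=19
k=3 load=t3/9c comp=t2/6c wait=9 total=28
k=4 load=t4/4c comp=t3/9c wait=9 total=37
k=5 load=t5/9c comp=t4/6c wait=9 total=46
k=6 load=- comp=t5/2c wait=2 total=48

step 1: A=compute:t0 B=load:t1 [compute-bound]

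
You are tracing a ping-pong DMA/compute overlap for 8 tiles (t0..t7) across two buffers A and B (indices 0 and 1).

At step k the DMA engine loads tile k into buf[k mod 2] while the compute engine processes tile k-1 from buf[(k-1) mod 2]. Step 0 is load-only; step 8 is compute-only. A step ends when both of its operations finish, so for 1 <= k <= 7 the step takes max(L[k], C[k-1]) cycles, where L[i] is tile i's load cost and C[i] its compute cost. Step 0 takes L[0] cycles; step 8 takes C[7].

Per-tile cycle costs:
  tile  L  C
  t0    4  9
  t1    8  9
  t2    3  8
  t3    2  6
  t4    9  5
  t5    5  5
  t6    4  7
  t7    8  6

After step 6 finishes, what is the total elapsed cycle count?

end_cycle[6] = 49

[0] DMA t0→A (4c) ∥ CU idle ⇒ 4c, clock 4
[1] DMA t1→B (8c) ∥ CU A:t0 (9c) ⇒ 9c, clock 13
[2] DMA t2→A (3c) ∥ CU B:t1 (9c) ⇒ 9c, clock 22
[3] DMA t3→B (2c) ∥ CU A:t2 (8c) ⇒ 8c, clock 30
[4] DMA t4→A (9c) ∥ CU B:t3 (6c) ⇒ 9c, clock 39
[5] DMA t5→B (5c) ∥ CU A:t4 (5c) ⇒ 5c, clock 44
[6] DMA t6→A (4c) ∥ CU B:t5 (5c) ⇒ 5c, clock 49
[7] DMA t7→B (8c) ∥ CU A:t6 (7c) ⇒ 8c, clock 57
[8] DMA idle ∥ CU B:t7 (6c) ⇒ 6c, clock 63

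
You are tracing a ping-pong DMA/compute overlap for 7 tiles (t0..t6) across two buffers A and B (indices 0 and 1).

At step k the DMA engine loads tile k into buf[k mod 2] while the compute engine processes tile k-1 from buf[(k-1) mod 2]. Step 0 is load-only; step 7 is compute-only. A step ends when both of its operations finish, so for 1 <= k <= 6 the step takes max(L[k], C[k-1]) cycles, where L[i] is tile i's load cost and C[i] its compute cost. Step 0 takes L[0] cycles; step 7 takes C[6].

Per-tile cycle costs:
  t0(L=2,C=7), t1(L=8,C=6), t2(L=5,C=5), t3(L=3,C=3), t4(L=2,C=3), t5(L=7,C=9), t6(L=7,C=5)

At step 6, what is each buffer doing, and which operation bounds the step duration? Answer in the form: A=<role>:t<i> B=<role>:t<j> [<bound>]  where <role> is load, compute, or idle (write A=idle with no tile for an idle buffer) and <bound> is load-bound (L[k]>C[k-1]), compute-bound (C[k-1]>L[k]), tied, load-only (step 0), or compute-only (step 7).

step 6: A=load:t6 B=compute:t5 [compute-bound]

step 0: L[0]=2 → dur=2, Σ=2 | A=load:t0 B=idle [load-only]
step 1: L[1]=8 C[0]=7 → dur=8, Σ=10 | A=compute:t0 B=load:t1 [load-bound]
step 2: L[2]=5 C[1]=6 → dur=6, Σ=16 | A=load:t2 B=compute:t1 [compute-bound]
step 3: L[3]=3 C[2]=5 → dur=5, Σ=21 | A=compute:t2 B=load:t3 [compute-bound]
step 4: L[4]=2 C[3]=3 → dur=3, Σ=24 | A=load:t4 B=compute:t3 [compute-bound]
step 5: L[5]=7 C[4]=3 → dur=7, Σ=31 | A=compute:t4 B=load:t5 [load-bound]
step 6: L[6]=7 C[5]=9 → dur=9, Σ=40 | A=load:t6 B=compute:t5 [compute-bound]
step 7: C[6]=5 → dur=5, Σ=45 | A=compute:t6 B=idle [compute-only]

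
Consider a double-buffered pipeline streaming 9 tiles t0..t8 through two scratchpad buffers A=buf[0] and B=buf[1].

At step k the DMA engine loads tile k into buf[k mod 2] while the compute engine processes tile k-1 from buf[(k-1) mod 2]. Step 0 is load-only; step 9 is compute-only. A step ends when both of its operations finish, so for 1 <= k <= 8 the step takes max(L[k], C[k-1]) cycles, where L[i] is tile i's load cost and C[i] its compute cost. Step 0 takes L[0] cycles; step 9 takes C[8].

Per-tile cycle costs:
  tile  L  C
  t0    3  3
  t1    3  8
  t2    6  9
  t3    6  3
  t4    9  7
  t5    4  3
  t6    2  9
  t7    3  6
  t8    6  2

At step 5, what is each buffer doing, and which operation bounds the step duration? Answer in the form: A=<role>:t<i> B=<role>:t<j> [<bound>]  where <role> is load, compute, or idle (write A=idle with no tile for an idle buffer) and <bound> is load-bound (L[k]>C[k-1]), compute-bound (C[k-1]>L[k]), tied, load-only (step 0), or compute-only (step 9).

step 5: A=compute:t4 B=load:t5 [compute-bound]

  0. 3=3c; end=3; A:t0 B:-
  1. max(3,3)=3c; end=6; A:t0 B:t1
  2. max(6,8)=8c; end=14; A:t2 B:t1
  3. max(6,9)=9c; end=23; A:t2 B:t3
  4. max(9,3)=9c; end=32; A:t4 B:t3
  5. max(4,7)=7c; end=39; A:t4 B:t5
  6. max(2,3)=3c; end=42; A:t6 B:t5
  7. max(3,9)=9c; end=51; A:t6 B:t7
  8. max(6,6)=6c; end=57; A:t8 B:t7
  9. 2=2c; end=59; A:t8 B:t7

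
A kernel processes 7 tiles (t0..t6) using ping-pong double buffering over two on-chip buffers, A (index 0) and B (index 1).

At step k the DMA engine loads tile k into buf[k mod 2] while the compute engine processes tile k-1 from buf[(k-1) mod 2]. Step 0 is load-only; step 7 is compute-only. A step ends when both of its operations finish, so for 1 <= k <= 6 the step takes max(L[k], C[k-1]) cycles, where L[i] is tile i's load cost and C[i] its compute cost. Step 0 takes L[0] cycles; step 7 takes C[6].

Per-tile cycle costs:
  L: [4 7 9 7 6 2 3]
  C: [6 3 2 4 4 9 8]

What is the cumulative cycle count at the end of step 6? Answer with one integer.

[0] DMA t0→A (4c) ∥ CU idle ⇒ 4c, clock 4
[1] DMA t1→B (7c) ∥ CU A:t0 (6c) ⇒ 7c, clock 11
[2] DMA t2→A (9c) ∥ CU B:t1 (3c) ⇒ 9c, clock 20
[3] DMA t3→B (7c) ∥ CU A:t2 (2c) ⇒ 7c, clock 27
[4] DMA t4→A (6c) ∥ CU B:t3 (4c) ⇒ 6c, clock 33
[5] DMA t5→B (2c) ∥ CU A:t4 (4c) ⇒ 4c, clock 37
[6] DMA t6→A (3c) ∥ CU B:t5 (9c) ⇒ 9c, clock 46
[7] DMA idle ∥ CU A:t6 (8c) ⇒ 8c, clock 54

end_cycle[6] = 46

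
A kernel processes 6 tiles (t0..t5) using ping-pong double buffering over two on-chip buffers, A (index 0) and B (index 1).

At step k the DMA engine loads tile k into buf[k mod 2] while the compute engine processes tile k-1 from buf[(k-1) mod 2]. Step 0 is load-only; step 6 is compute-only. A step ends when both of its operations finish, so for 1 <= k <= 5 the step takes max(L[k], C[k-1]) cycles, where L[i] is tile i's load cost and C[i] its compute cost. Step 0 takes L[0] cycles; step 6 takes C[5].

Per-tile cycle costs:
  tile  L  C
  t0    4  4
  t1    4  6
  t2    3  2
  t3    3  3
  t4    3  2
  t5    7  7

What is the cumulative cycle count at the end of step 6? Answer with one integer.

end_cycle[6] = 34

k=0 load=t0/4c comp=- wait=4 total=4
k=1 load=t1/4c comp=t0/4c wait=4 total=8
k=2 load=t2/3c comp=t1/6c wait=6 total=14
k=3 load=t3/3c comp=t2/2c wait=3 total=17
k=4 load=t4/3c comp=t3/3c wait=3 total=20
k=5 load=t5/7c comp=t4/2c wait=7 total=27
k=6 load=- comp=t5/7c wait=7 total=34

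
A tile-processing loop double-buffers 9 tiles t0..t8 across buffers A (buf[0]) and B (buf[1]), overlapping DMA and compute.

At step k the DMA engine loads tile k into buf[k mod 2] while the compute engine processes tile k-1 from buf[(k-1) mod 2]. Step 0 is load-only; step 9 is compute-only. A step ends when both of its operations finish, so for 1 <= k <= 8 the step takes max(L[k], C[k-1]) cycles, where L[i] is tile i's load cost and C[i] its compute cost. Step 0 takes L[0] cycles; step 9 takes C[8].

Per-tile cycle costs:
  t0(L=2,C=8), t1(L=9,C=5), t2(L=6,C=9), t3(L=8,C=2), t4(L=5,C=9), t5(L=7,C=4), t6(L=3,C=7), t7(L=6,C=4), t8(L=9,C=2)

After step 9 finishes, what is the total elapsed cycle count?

  0. 2=2c; end=2; A:t0 B:-
  1. max(9,8)=9c; end=11; A:t0 B:t1
  2. max(6,5)=6c; end=17; A:t2 B:t1
  3. max(8,9)=9c; end=26; A:t2 B:t3
  4. max(5,2)=5c; end=31; A:t4 B:t3
  5. max(7,9)=9c; end=40; A:t4 B:t5
  6. max(3,4)=4c; end=44; A:t6 B:t5
  7. max(6,7)=7c; end=51; A:t6 B:t7
  8. max(9,4)=9c; end=60; A:t8 B:t7
  9. 2=2c; end=62; A:t8 B:t7

end_cycle[9] = 62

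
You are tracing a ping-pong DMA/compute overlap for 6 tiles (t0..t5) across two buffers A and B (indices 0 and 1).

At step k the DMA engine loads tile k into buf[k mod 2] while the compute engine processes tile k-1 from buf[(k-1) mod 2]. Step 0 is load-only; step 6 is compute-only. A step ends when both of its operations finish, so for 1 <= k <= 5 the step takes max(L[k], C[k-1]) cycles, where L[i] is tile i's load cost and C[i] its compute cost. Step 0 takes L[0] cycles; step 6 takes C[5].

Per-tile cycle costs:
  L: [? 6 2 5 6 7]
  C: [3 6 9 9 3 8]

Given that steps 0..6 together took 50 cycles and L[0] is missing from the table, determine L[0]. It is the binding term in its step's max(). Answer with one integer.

step 0 → dur = L[0]=? = L[0]  (unknown; binding)
step 1 → dur = max(L[1]=6, C[0]=3) = 6
step 2 → dur = max(L[2]=2, C[1]=6) = 6
step 3 → dur = max(L[3]=5, C[2]=9) = 9
step 4 → dur = max(L[4]=6, C[3]=9) = 9
step 5 → dur = max(L[5]=7, C[4]=3) = 7
step 6 → dur = C[5]=8 = 8
sum of known step durations = 45
dur[0] = total - known = 50 - 45 = 5
L[0] is the binding max in step 0, so L[0] = dur[0] = 5

L[0] = 5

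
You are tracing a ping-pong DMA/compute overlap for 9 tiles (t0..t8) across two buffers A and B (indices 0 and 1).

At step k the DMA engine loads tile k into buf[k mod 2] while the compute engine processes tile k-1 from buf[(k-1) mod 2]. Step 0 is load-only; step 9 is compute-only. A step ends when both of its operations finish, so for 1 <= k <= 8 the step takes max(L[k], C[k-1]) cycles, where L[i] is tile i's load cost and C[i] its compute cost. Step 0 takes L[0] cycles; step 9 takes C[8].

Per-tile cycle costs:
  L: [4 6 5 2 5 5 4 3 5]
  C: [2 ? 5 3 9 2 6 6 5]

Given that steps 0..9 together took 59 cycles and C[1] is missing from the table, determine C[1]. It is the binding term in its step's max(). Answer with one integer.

C[1] = 9

step 0: dur = L[0]=4 = 4
step 1: dur = max(L[1]=6, C[0]=2) = 6
step 2: dur = max(L[2]=5, C[1]=?) = C[1]  (unknown; binding)
step 3: dur = max(L[3]=2, C[2]=5) = 5
step 4: dur = max(L[4]=5, C[3]=3) = 5
step 5: dur = max(L[5]=5, C[4]=9) = 9
step 6: dur = max(L[6]=4, C[5]=2) = 4
step 7: dur = max(L[7]=3, C[6]=6) = 6
step 8: dur = max(L[8]=5, C[7]=6) = 6
step 9: dur = C[8]=5 = 5
sum of known step durations = 50
dur[2] = total - known = 59 - 50 = 9
C[1] is the binding max in step 2, so C[1] = dur[2] = 9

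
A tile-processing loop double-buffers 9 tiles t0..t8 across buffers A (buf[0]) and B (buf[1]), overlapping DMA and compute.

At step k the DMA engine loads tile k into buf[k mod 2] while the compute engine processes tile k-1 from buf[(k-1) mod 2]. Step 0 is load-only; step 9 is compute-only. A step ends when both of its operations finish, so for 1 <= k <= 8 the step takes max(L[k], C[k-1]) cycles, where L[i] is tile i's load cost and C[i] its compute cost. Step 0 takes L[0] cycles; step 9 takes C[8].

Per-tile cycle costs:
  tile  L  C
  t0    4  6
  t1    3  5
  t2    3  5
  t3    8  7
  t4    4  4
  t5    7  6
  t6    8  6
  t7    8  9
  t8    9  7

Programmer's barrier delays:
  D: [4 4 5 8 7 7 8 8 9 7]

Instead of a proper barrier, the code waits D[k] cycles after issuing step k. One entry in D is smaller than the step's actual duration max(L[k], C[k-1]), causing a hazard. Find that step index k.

step 0: need L[0]=4 = 4; D[0]=4 ok
step 1: need max(L[1]=3,C[0]=6) = 6; D[1]=4 SHORT
step 2: need max(L[2]=3,C[1]=5) = 5; D[2]=5 ok
step 3: need max(L[3]=8,C[2]=5) = 8; D[3]=8 ok
step 4: need max(L[4]=4,C[3]=7) = 7; D[4]=7 ok
step 5: need max(L[5]=7,C[4]=4) = 7; D[5]=7 ok
step 6: need max(L[6]=8,C[5]=6) = 8; D[6]=8 ok
step 7: need max(L[7]=8,C[6]=6) = 8; D[7]=8 ok
step 8: need max(L[8]=9,C[7]=9) = 9; D[8]=9 ok
step 9: need C[8]=7 = 7; D[9]=7 ok

hazard at step 1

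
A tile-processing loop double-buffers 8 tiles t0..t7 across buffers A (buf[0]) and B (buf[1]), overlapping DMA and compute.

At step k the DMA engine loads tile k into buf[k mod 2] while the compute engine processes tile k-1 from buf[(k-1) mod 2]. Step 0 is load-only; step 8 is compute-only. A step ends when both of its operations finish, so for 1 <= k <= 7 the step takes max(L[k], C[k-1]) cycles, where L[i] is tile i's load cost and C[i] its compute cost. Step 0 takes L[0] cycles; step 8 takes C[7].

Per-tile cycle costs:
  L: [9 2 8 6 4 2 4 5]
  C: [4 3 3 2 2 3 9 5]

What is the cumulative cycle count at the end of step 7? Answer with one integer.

step 0: L[0]=9 → dur=9, Σ=9 | A=load:t0 B=idle [load-only]
step 1: L[1]=2 C[0]=4 → dur=4, Σ=13 | A=compute:t0 B=load:t1 [compute-bound]
step 2: L[2]=8 C[1]=3 → dur=8, Σ=21 | A=load:t2 B=compute:t1 [load-bound]
step 3: L[3]=6 C[2]=3 → dur=6, Σ=27 | A=compute:t2 B=load:t3 [load-bound]
step 4: L[4]=4 C[3]=2 → dur=4, Σ=31 | A=load:t4 B=compute:t3 [load-bound]
step 5: L[5]=2 C[4]=2 → dur=2, Σ=33 | A=compute:t4 B=load:t5 [tied]
step 6: L[6]=4 C[5]=3 → dur=4, Σ=37 | A=load:t6 B=compute:t5 [load-bound]
step 7: L[7]=5 C[6]=9 → dur=9, Σ=46 | A=compute:t6 B=load:t7 [compute-bound]
step 8: C[7]=5 → dur=5, Σ=51 | A=idle B=compute:t7 [compute-only]

end_cycle[7] = 46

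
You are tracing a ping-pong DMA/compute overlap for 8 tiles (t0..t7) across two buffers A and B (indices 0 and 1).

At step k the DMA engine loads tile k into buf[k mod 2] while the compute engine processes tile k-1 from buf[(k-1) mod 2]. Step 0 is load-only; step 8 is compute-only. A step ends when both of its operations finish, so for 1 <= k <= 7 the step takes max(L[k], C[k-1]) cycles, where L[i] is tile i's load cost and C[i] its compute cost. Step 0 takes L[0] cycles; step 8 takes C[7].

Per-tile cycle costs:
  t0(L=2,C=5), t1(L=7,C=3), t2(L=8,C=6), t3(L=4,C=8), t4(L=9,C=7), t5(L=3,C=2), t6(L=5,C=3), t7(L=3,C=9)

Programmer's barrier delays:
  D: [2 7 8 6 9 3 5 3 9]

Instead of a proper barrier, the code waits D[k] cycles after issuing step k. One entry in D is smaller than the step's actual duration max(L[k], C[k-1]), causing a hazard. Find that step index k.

[0] required=L[0]=2=2 vs D=2 ok
[1] required=max(L[1]=7,C[0]=5)=7 vs D=7 ok
[2] required=max(L[2]=8,C[1]=3)=8 vs D=8 ok
[3] required=max(L[3]=4,C[2]=6)=6 vs D=6 ok
[4] required=max(L[4]=9,C[3]=8)=9 vs D=9 ok
[5] required=max(L[5]=3,C[4]=7)=7 vs D=3 SHORT
[6] required=max(L[6]=5,C[5]=2)=5 vs D=5 ok
[7] required=max(L[7]=3,C[6]=3)=3 vs D=3 ok
[8] required=C[7]=9=9 vs D=9 ok

hazard at step 5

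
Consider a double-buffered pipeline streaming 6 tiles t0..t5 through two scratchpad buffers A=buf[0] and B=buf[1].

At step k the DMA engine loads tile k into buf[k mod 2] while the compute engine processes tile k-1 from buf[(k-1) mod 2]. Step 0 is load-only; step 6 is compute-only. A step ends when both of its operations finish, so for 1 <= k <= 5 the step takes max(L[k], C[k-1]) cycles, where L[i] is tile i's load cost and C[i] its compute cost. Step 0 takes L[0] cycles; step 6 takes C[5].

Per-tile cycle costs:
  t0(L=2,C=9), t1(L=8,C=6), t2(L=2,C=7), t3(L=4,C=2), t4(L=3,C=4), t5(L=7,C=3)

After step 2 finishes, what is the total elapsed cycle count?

step 0: L[0]=2 → dur=2, Σ=2 | A=load:t0 B=idle [load-only]
step 1: L[1]=8 C[0]=9 → dur=9, Σ=11 | A=compute:t0 B=load:t1 [compute-bound]
step 2: L[2]=2 C[1]=6 → dur=6, Σ=17 | A=load:t2 B=compute:t1 [compute-bound]
step 3: L[3]=4 C[2]=7 → dur=7, Σ=24 | A=compute:t2 B=load:t3 [compute-bound]
step 4: L[4]=3 C[3]=2 → dur=3, Σ=27 | A=load:t4 B=compute:t3 [load-bound]
step 5: L[5]=7 C[4]=4 → dur=7, Σ=34 | A=compute:t4 B=load:t5 [load-bound]
step 6: C[5]=3 → dur=3, Σ=37 | A=idle B=compute:t5 [compute-only]

end_cycle[2] = 17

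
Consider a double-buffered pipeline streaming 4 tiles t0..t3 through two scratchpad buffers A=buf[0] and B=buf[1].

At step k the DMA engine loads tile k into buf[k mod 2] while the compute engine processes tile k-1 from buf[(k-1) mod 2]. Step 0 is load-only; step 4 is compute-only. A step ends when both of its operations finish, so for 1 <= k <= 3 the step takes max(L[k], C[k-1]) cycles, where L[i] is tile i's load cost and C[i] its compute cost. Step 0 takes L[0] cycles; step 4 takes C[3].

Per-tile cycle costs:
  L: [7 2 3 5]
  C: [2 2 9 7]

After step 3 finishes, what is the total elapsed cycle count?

  0. 7=7c; end=7; A:t0 B:-
  1. max(2,2)=2c; end=9; A:t0 B:t1
  2. max(3,2)=3c; end=12; A:t2 B:t1
  3. max(5,9)=9c; end=21; A:t2 B:t3
  4. 7=7c; end=28; A:t2 B:t3

end_cycle[3] = 21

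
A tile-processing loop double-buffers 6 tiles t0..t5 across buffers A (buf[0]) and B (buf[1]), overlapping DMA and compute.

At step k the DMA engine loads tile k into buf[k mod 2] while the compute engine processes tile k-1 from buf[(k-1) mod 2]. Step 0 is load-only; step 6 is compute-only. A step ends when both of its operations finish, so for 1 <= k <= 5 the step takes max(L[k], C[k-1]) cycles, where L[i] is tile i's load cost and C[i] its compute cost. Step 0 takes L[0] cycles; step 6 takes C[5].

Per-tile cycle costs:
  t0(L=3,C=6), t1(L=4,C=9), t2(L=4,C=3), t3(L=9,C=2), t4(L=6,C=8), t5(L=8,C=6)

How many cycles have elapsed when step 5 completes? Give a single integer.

end_cycle[5] = 41

  0. 3=3c; end=3; A:t0 B:-
  1. max(4,6)=6c; end=9; A:t0 B:t1
  2. max(4,9)=9c; end=18; A:t2 B:t1
  3. max(9,3)=9c; end=27; A:t2 B:t3
  4. max(6,2)=6c; end=33; A:t4 B:t3
  5. max(8,8)=8c; end=41; A:t4 B:t5
  6. 6=6c; end=47; A:t4 B:t5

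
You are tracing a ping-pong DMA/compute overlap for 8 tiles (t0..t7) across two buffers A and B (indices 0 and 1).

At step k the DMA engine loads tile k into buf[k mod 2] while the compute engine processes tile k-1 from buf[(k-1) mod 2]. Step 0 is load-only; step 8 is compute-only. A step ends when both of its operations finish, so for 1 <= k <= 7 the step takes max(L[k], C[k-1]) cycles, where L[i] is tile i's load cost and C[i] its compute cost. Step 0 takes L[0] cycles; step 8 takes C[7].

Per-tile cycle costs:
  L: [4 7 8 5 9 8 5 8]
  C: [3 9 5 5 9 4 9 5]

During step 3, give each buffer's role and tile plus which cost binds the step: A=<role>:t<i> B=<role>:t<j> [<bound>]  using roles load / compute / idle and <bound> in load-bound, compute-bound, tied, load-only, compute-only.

step 3: A=compute:t2 B=load:t3 [tied]

k=0 load=t0/4c comp=- wait=4 total=4
k=1 load=t1/7c comp=t0/3c wait=7 total=11
k=2 load=t2/8c comp=t1/9c wait=9 total=20
k=3 load=t3/5c comp=t2/5c wait=5 total=25
k=4 load=t4/9c comp=t3/5c wait=9 total=34
k=5 load=t5/8c comp=t4/9c wait=9 total=43
k=6 load=t6/5c comp=t5/4c wait=5 total=48
k=7 load=t7/8c comp=t6/9c wait=9 total=57
k=8 load=- comp=t7/5c wait=5 total=62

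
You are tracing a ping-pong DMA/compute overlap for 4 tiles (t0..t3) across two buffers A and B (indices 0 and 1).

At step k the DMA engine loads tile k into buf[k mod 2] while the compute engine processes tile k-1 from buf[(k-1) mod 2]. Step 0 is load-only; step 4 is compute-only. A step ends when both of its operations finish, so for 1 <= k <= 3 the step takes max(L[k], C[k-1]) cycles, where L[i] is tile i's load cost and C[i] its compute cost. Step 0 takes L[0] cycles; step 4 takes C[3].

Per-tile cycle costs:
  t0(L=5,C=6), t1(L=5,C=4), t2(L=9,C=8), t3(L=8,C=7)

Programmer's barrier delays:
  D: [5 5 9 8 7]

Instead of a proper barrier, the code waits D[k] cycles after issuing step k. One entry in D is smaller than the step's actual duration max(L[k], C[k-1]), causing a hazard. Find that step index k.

hazard at step 1

k=0 barrier L[0]=5→5c, D[0]=5 ok
k=1 barrier max(L[1]=5,C[0]=6)→6c, D[1]=5 SHORT
k=2 barrier max(L[2]=9,C[1]=4)→9c, D[2]=9 ok
k=3 barrier max(L[3]=8,C[2]=8)→8c, D[3]=8 ok
k=4 barrier C[3]=7→7c, D[4]=7 ok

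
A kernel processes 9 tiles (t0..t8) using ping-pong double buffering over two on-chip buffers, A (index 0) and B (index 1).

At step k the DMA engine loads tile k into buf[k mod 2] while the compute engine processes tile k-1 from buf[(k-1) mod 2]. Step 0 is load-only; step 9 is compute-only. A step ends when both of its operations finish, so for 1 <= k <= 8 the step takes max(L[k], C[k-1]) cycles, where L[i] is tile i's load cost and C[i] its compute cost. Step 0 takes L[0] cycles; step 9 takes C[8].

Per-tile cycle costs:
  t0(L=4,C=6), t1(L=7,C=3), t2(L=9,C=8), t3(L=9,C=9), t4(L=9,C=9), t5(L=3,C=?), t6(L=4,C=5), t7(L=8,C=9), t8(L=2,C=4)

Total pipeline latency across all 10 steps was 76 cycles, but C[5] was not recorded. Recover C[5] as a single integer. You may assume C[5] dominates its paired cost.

step 0: dur = L[0]=4 = 4
step 1: dur = max(L[1]=7, C[0]=6) = 7
step 2: dur = max(L[2]=9, C[1]=3) = 9
step 3: dur = max(L[3]=9, C[2]=8) = 9
step 4: dur = max(L[4]=9, C[3]=9) = 9
step 5: dur = max(L[5]=3, C[4]=9) = 9
step 6: dur = max(L[6]=4, C[5]=?) = C[5]  (unknown; binding)
step 7: dur = max(L[7]=8, C[6]=5) = 8
step 8: dur = max(L[8]=2, C[7]=9) = 9
step 9: dur = C[8]=4 = 4
sum of known step durations = 68
dur[6] = total - known = 76 - 68 = 8
C[5] is the binding max in step 6, so C[5] = dur[6] = 8

C[5] = 8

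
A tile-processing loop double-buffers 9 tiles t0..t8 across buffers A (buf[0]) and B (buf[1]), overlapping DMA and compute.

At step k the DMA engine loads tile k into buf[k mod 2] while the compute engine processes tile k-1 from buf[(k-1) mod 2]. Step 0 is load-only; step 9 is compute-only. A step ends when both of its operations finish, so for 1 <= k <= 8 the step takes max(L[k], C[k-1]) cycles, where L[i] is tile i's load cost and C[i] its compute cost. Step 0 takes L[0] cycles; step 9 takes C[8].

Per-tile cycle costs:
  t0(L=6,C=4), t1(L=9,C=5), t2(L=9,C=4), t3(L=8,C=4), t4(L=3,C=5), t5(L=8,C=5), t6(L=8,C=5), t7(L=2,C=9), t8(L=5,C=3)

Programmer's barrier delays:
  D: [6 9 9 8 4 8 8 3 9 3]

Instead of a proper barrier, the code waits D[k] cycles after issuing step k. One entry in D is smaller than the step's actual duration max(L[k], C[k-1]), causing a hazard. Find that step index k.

hazard at step 7

step 0: need L[0]=6 = 6; D[0]=6 ok
step 1: need max(L[1]=9,C[0]=4) = 9; D[1]=9 ok
step 2: need max(L[2]=9,C[1]=5) = 9; D[2]=9 ok
step 3: need max(L[3]=8,C[2]=4) = 8; D[3]=8 ok
step 4: need max(L[4]=3,C[3]=4) = 4; D[4]=4 ok
step 5: need max(L[5]=8,C[4]=5) = 8; D[5]=8 ok
step 6: need max(L[6]=8,C[5]=5) = 8; D[6]=8 ok
step 7: need max(L[7]=2,C[6]=5) = 5; D[7]=3 SHORT
step 8: need max(L[8]=5,C[7]=9) = 9; D[8]=9 ok
step 9: need C[8]=3 = 3; D[9]=3 ok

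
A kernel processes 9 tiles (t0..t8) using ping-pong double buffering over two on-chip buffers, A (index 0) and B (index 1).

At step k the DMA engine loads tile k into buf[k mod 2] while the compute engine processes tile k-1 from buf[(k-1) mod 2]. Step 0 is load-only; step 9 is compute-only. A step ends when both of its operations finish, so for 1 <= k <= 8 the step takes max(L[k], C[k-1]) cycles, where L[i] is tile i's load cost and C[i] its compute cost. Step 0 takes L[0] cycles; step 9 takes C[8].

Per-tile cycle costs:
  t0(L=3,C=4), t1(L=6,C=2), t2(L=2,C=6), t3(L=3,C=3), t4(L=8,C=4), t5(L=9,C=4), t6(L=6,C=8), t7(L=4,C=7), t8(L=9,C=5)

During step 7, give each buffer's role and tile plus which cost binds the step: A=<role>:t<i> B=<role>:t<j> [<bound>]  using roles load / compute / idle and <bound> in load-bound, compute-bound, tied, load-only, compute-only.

step 7: A=compute:t6 B=load:t7 [compute-bound]

[0] DMA t0→A (3c) ∥ CU idle ⇒ 3c, clock 3
[1] DMA t1→B (6c) ∥ CU A:t0 (4c) ⇒ 6c, clock 9
[2] DMA t2→A (2c) ∥ CU B:t1 (2c) ⇒ 2c, clock 11
[3] DMA t3→B (3c) ∥ CU A:t2 (6c) ⇒ 6c, clock 17
[4] DMA t4→A (8c) ∥ CU B:t3 (3c) ⇒ 8c, clock 25
[5] DMA t5→B (9c) ∥ CU A:t4 (4c) ⇒ 9c, clock 34
[6] DMA t6→A (6c) ∥ CU B:t5 (4c) ⇒ 6c, clock 40
[7] DMA t7→B (4c) ∥ CU A:t6 (8c) ⇒ 8c, clock 48
[8] DMA t8→A (9c) ∥ CU B:t7 (7c) ⇒ 9c, clock 57
[9] DMA idle ∥ CU A:t8 (5c) ⇒ 5c, clock 62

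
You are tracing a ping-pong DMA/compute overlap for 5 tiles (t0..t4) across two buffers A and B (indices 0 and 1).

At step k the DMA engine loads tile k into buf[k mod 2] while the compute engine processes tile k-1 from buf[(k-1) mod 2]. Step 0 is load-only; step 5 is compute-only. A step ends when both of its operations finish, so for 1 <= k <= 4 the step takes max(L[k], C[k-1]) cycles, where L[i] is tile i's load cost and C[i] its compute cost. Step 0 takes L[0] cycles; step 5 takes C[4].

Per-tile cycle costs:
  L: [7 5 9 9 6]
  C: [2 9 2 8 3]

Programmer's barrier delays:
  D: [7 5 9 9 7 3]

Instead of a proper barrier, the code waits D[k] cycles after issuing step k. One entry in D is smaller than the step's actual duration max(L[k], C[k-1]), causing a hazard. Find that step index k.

hazard at step 4

step 0: need L[0]=7 = 7; D[0]=7 ok
step 1: need max(L[1]=5,C[0]=2) = 5; D[1]=5 ok
step 2: need max(L[2]=9,C[1]=9) = 9; D[2]=9 ok
step 3: need max(L[3]=9,C[2]=2) = 9; D[3]=9 ok
step 4: need max(L[4]=6,C[3]=8) = 8; D[4]=7 SHORT
step 5: need C[4]=3 = 3; D[5]=3 ok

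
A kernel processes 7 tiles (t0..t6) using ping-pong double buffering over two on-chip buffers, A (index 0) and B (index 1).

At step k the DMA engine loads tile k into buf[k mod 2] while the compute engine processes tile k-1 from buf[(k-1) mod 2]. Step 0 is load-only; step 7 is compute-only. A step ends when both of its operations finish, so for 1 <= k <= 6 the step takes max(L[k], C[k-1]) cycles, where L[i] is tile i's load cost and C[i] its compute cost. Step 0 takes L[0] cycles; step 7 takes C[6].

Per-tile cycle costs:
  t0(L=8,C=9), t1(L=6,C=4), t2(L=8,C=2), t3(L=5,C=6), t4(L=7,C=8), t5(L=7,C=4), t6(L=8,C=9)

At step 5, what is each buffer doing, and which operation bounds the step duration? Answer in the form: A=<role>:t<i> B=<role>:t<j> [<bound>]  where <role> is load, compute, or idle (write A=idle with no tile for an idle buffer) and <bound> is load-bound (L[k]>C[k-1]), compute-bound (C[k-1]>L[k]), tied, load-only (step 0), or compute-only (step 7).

step 5: A=compute:t4 B=load:t5 [compute-bound]

k=0 load=t0/8c comp=- wait=8 total=8
k=1 load=t1/6c comp=t0/9c wait=9 total=17
k=2 load=t2/8c comp=t1/4c wait=8 total=25
k=3 load=t3/5c comp=t2/2c wait=5 total=30
k=4 load=t4/7c comp=t3/6c wait=7 total=37
k=5 load=t5/7c comp=t4/8c wait=8 total=45
k=6 load=t6/8c comp=t5/4c wait=8 total=53
k=7 load=- comp=t6/9c wait=9 total=62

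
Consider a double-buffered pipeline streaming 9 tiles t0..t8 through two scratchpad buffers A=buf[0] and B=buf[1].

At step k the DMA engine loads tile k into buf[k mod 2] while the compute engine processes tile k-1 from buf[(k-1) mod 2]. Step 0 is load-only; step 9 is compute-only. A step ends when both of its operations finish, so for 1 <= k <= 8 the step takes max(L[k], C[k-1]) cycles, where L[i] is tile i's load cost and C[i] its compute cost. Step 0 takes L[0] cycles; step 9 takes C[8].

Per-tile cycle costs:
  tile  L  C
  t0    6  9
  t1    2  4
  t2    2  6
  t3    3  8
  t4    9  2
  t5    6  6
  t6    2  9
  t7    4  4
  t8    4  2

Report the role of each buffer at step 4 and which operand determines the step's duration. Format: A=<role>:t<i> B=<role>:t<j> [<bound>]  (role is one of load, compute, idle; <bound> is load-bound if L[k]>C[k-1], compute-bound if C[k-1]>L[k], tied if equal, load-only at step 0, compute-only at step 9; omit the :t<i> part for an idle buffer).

step 4: A=load:t4 B=compute:t3 [load-bound]

  0. 6=6c; end=6; A:t0 B:-
  1. max(2,9)=9c; end=15; A:t0 B:t1
  2. max(2,4)=4c; end=19; A:t2 B:t1
  3. max(3,6)=6c; end=25; A:t2 B:t3
  4. max(9,8)=9c; end=34; A:t4 B:t3
  5. max(6,2)=6c; end=40; A:t4 B:t5
  6. max(2,6)=6c; end=46; A:t6 B:t5
  7. max(4,9)=9c; end=55; A:t6 B:t7
  8. max(4,4)=4c; end=59; A:t8 B:t7
  9. 2=2c; end=61; A:t8 B:t7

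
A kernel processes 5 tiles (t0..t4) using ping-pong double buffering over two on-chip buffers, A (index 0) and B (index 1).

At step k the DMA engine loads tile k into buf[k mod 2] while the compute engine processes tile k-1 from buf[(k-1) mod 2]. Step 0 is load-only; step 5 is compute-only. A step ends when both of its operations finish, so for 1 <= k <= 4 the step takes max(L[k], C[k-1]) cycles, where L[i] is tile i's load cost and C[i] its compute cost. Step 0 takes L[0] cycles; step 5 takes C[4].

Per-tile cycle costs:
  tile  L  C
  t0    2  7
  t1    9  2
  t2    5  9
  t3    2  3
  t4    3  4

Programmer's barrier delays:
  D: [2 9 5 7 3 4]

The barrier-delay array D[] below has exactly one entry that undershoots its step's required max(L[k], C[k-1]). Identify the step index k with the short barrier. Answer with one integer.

hazard at step 3

step 0: need L[0]=2 = 2; D[0]=2 ok
step 1: need max(L[1]=9,C[0]=7) = 9; D[1]=9 ok
step 2: need max(L[2]=5,C[1]=2) = 5; D[2]=5 ok
step 3: need max(L[3]=2,C[2]=9) = 9; D[3]=7 SHORT
step 4: need max(L[4]=3,C[3]=3) = 3; D[4]=3 ok
step 5: need C[4]=4 = 4; D[5]=4 ok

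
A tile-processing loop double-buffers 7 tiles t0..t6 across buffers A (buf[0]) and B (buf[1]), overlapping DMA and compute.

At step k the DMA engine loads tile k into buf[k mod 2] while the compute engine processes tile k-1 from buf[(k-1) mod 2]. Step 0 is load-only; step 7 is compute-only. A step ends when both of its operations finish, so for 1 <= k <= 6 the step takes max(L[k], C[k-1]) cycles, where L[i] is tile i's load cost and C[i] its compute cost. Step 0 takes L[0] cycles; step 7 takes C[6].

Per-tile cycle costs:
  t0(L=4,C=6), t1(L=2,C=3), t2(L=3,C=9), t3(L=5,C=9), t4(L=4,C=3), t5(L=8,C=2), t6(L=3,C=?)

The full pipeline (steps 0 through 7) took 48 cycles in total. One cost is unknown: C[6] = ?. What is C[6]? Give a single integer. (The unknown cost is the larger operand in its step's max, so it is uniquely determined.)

C[6] = 6

step 0 | dur = L[0]=4 = 4
step 1 | dur = max(L[1]=2, C[0]=6) = 6
step 2 | dur = max(L[2]=3, C[1]=3) = 3
step 3 | dur = max(L[3]=5, C[2]=9) = 9
step 4 | dur = max(L[4]=4, C[3]=9) = 9
step 5 | dur = max(L[5]=8, C[4]=3) = 8
step 6 | dur = max(L[6]=3, C[5]=2) = 3
step 7 | dur = C[6]=? = C[6]  (unknown; binding)
sum of known step durations = 42
dur[7] = total - known = 48 - 42 = 6
C[6] is the binding max in step 7, so C[6] = dur[7] = 6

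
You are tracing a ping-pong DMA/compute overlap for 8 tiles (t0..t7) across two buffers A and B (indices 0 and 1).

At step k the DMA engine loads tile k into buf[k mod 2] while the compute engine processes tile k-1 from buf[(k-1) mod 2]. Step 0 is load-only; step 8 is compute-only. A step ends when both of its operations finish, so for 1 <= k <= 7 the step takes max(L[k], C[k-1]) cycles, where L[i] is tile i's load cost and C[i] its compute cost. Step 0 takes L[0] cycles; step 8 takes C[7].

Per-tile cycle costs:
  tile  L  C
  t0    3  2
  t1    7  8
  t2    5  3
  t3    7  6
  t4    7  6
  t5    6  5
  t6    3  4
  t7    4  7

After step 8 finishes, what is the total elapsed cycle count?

end_cycle[8] = 54

step 0: L[0]=3 → dur=3, Σ=3 | A=load:t0 B=idle [load-only]
step 1: L[1]=7 C[0]=2 → dur=7, Σ=10 | A=compute:t0 B=load:t1 [load-bound]
step 2: L[2]=5 C[1]=8 → dur=8, Σ=18 | A=load:t2 B=compute:t1 [compute-bound]
step 3: L[3]=7 C[2]=3 → dur=7, Σ=25 | A=compute:t2 B=load:t3 [load-bound]
step 4: L[4]=7 C[3]=6 → dur=7, Σ=32 | A=load:t4 B=compute:t3 [load-bound]
step 5: L[5]=6 C[4]=6 → dur=6, Σ=38 | A=compute:t4 B=load:t5 [tied]
step 6: L[6]=3 C[5]=5 → dur=5, Σ=43 | A=load:t6 B=compute:t5 [compute-bound]
step 7: L[7]=4 C[6]=4 → dur=4, Σ=47 | A=compute:t6 B=load:t7 [tied]
step 8: C[7]=7 → dur=7, Σ=54 | A=idle B=compute:t7 [compute-only]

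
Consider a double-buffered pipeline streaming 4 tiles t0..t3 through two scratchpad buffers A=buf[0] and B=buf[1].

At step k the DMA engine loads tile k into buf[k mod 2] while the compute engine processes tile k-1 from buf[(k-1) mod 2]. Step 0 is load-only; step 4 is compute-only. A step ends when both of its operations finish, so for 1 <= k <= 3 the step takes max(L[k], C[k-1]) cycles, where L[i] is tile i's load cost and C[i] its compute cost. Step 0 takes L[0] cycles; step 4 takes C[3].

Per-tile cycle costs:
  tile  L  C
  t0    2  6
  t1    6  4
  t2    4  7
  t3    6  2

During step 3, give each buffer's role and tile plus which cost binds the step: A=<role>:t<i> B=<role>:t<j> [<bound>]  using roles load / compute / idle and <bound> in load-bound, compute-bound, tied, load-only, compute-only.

step 3: A=compute:t2 B=load:t3 [compute-bound]

k=0 load=t0/2c comp=- wait=2 total=2
k=1 load=t1/6c comp=t0/6c wait=6 total=8
k=2 load=t2/4c comp=t1/4c wait=4 total=12
k=3 load=t3/6c comp=t2/7c wait=7 total=19
k=4 load=- comp=t3/2c wait=2 total=21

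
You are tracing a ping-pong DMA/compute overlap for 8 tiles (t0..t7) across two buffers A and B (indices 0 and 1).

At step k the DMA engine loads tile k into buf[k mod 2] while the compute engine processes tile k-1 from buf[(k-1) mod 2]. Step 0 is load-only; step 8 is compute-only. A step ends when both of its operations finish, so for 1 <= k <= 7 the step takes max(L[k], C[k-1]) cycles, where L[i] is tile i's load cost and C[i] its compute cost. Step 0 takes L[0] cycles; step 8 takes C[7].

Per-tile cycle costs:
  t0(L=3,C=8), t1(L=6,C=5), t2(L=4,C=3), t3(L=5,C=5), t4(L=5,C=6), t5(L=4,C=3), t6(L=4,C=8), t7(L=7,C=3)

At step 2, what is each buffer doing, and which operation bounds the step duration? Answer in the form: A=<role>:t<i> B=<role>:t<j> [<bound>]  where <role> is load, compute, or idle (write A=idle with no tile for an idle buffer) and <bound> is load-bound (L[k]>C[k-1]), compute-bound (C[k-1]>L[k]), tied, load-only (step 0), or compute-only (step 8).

step 2: A=load:t2 B=compute:t1 [compute-bound]

k=0 load=t0/3c comp=- wait=3 total=3
k=1 load=t1/6c comp=t0/8c wait=8 total=11
k=2 load=t2/4c comp=t1/5c wait=5 total=16
k=3 load=t3/5c comp=t2/3c wait=5 total=21
k=4 load=t4/5c comp=t3/5c wait=5 total=26
k=5 load=t5/4c comp=t4/6c wait=6 total=32
k=6 load=t6/4c comp=t5/3c wait=4 total=36
k=7 load=t7/7c comp=t6/8c wait=8 total=44
k=8 load=- comp=t7/3c wait=3 total=47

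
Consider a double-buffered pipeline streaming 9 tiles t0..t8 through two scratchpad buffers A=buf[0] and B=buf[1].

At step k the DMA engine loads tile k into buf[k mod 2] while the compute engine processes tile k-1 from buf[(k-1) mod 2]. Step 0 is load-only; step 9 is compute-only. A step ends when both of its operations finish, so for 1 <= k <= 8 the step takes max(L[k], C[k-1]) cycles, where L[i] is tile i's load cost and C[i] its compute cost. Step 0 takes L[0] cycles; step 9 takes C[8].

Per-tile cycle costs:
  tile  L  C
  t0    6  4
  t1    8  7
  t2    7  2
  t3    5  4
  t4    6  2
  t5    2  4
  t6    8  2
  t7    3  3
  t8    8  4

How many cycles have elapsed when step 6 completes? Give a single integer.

step 0: L[0]=6 → dur=6, Σ=6 | A=load:t0 B=idle [load-only]
step 1: L[1]=8 C[0]=4 → dur=8, Σ=14 | A=compute:t0 B=load:t1 [load-bound]
step 2: L[2]=7 C[1]=7 → dur=7, Σ=21 | A=load:t2 B=compute:t1 [tied]
step 3: L[3]=5 C[2]=2 → dur=5, Σ=26 | A=compute:t2 B=load:t3 [load-bound]
step 4: L[4]=6 C[3]=4 → dur=6, Σ=32 | A=load:t4 B=compute:t3 [load-bound]
step 5: L[5]=2 C[4]=2 → dur=2, Σ=34 | A=compute:t4 B=load:t5 [tied]
step 6: L[6]=8 C[5]=4 → dur=8, Σ=42 | A=load:t6 B=compute:t5 [load-bound]
step 7: L[7]=3 C[6]=2 → dur=3, Σ=45 | A=compute:t6 B=load:t7 [load-bound]
step 8: L[8]=8 C[7]=3 → dur=8, Σ=53 | A=load:t8 B=compute:t7 [load-bound]
step 9: C[8]=4 → dur=4, Σ=57 | A=compute:t8 B=idle [compute-only]

end_cycle[6] = 42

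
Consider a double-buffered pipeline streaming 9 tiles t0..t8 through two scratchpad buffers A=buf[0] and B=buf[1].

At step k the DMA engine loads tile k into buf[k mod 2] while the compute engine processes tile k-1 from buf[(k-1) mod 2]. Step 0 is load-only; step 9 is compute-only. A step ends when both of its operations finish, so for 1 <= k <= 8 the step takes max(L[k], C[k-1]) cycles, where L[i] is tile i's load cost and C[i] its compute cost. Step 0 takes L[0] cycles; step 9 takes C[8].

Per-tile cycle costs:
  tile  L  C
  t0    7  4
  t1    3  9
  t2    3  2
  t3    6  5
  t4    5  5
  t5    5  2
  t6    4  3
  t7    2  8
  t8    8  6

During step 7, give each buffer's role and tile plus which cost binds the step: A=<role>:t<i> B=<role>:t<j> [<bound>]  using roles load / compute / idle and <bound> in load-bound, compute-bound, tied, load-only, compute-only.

  0. 7=7c; end=7; A:t0 B:-
  1. max(3,4)=4c; end=11; A:t0 B:t1
  2. max(3,9)=9c; end=20; A:t2 B:t1
  3. max(6,2)=6c; end=26; A:t2 B:t3
  4. max(5,5)=5c; end=31; A:t4 B:t3
  5. max(5,5)=5c; end=36; A:t4 B:t5
  6. max(4,2)=4c; end=40; A:t6 B:t5
  7. max(2,3)=3c; end=43; A:t6 B:t7
  8. max(8,8)=8c; end=51; A:t8 B:t7
  9. 6=6c; end=57; A:t8 B:t7

step 7: A=compute:t6 B=load:t7 [compute-bound]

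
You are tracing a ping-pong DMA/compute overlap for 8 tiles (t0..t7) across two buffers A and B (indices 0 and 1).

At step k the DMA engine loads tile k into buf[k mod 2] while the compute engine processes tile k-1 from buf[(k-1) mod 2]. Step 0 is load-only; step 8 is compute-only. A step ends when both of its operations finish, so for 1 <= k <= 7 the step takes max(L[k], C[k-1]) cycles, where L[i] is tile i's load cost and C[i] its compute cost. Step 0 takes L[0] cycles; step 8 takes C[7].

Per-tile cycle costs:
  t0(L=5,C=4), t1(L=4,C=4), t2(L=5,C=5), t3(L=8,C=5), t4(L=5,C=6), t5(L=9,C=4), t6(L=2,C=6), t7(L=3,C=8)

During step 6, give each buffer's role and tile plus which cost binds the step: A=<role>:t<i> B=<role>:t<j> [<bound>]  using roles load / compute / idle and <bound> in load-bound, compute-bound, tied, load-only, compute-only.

step 6: A=load:t6 B=compute:t5 [compute-bound]

[0] DMA t0→A (5c) ∥ CU idle ⇒ 5c, clock 5
[1] DMA t1→B (4c) ∥ CU A:t0 (4c) ⇒ 4c, clock 9
[2] DMA t2→A (5c) ∥ CU B:t1 (4c) ⇒ 5c, clock 14
[3] DMA t3→B (8c) ∥ CU A:t2 (5c) ⇒ 8c, clock 22
[4] DMA t4→A (5c) ∥ CU B:t3 (5c) ⇒ 5c, clock 27
[5] DMA t5→B (9c) ∥ CU A:t4 (6c) ⇒ 9c, clock 36
[6] DMA t6→A (2c) ∥ CU B:t5 (4c) ⇒ 4c, clock 40
[7] DMA t7→B (3c) ∥ CU A:t6 (6c) ⇒ 6c, clock 46
[8] DMA idle ∥ CU B:t7 (8c) ⇒ 8c, clock 54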